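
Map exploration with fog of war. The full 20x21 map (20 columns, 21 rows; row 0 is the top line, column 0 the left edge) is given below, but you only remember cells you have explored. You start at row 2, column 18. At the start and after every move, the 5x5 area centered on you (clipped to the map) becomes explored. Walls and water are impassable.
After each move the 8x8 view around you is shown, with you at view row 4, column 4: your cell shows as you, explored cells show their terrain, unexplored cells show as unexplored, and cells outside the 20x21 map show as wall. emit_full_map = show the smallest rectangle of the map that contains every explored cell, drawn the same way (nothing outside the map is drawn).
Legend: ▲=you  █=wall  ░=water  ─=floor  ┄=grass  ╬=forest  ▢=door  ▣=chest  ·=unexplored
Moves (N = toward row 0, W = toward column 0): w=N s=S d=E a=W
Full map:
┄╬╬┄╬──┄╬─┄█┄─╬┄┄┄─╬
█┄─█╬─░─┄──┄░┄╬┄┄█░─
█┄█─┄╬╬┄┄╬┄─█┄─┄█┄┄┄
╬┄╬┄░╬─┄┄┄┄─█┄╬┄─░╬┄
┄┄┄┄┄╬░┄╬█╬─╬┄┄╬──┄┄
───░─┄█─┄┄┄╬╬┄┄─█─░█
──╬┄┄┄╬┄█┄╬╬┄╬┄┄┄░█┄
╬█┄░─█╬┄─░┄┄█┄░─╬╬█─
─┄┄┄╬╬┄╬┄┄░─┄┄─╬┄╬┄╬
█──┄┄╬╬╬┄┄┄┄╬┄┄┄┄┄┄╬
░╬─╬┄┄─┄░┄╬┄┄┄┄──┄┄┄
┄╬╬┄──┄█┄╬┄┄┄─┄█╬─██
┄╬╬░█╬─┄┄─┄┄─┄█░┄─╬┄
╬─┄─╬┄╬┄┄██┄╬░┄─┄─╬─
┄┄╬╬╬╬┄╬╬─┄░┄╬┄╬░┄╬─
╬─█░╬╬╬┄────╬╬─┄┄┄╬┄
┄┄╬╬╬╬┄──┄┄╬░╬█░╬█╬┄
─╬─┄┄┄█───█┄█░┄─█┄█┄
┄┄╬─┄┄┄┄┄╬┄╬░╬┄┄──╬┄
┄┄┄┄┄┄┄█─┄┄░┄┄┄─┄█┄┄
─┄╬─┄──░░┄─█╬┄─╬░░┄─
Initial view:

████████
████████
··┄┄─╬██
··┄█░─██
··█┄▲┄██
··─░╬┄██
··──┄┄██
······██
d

████████
████████
·┄┄─╬███
·┄█░─███
·█┄┄▲███
·─░╬┄███
·──┄┄███
·····███

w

████████
████████
████████
·┄┄─╬███
·┄█░▲███
·█┄┄┄███
·─░╬┄███
·──┄┄███

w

████████
████████
████████
████████
·┄┄─▲███
·┄█░─███
·█┄┄┄███
·─░╬┄███

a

████████
████████
████████
████████
··┄┄▲╬██
··┄█░─██
··█┄┄┄██
··─░╬┄██

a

████████
████████
████████
████████
··┄┄▲─╬█
··┄┄█░─█
··┄█┄┄┄█
···─░╬┄█

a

████████
████████
████████
████████
··╬┄▲┄─╬
··╬┄┄█░─
··─┄█┄┄┄
····─░╬┄

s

████████
████████
████████
··╬┄┄┄─╬
··╬┄▲█░─
··─┄█┄┄┄
··╬┄─░╬┄
····──┄┄

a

████████
████████
████████
··─╬┄┄┄─
··┄╬▲┄█░
··┄─┄█┄┄
··┄╬┄─░╬
·····──┄

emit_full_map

─╬┄┄┄─╬
┄╬▲┄█░─
┄─┄█┄┄┄
┄╬┄─░╬┄
···──┄┄

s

████████
████████
··─╬┄┄┄─
··┄╬┄┄█░
··┄─▲█┄┄
··┄╬┄─░╬
··┄┄╬──┄
········

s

████████
··─╬┄┄┄─
··┄╬┄┄█░
··┄─┄█┄┄
··┄╬▲─░╬
··┄┄╬──┄
··┄┄─█─·
········

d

████████
·─╬┄┄┄─╬
·┄╬┄┄█░─
·┄─┄█┄┄┄
·┄╬┄▲░╬┄
·┄┄╬──┄┄
·┄┄─█─░·
········

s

·─╬┄┄┄─╬
·┄╬┄┄█░─
·┄─┄█┄┄┄
·┄╬┄─░╬┄
·┄┄╬▲─┄┄
·┄┄─█─░·
··┄┄┄░█·
········

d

─╬┄┄┄─╬█
┄╬┄┄█░─█
┄─┄█┄┄┄█
┄╬┄─░╬┄█
┄┄╬─▲┄┄█
┄┄─█─░██
·┄┄┄░█┄█
·······█

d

╬┄┄┄─╬██
╬┄┄█░─██
─┄█┄┄┄██
╬┄─░╬┄██
┄╬──▲┄██
┄─█─░███
┄┄┄░█┄██
······██

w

████████
╬┄┄┄─╬██
╬┄┄█░─██
─┄█┄┄┄██
╬┄─░▲┄██
┄╬──┄┄██
┄─█─░███
┄┄┄░█┄██

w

████████
████████
╬┄┄┄─╬██
╬┄┄█░─██
─┄█┄▲┄██
╬┄─░╬┄██
┄╬──┄┄██
┄─█─░███

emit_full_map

─╬┄┄┄─╬
┄╬┄┄█░─
┄─┄█┄▲┄
┄╬┄─░╬┄
┄┄╬──┄┄
┄┄─█─░█
·┄┄┄░█┄

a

████████
████████
─╬┄┄┄─╬█
┄╬┄┄█░─█
┄─┄█▲┄┄█
┄╬┄─░╬┄█
┄┄╬──┄┄█
┄┄─█─░██

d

████████
████████
╬┄┄┄─╬██
╬┄┄█░─██
─┄█┄▲┄██
╬┄─░╬┄██
┄╬──┄┄██
┄─█─░███

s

████████
╬┄┄┄─╬██
╬┄┄█░─██
─┄█┄┄┄██
╬┄─░▲┄██
┄╬──┄┄██
┄─█─░███
┄┄┄░█┄██


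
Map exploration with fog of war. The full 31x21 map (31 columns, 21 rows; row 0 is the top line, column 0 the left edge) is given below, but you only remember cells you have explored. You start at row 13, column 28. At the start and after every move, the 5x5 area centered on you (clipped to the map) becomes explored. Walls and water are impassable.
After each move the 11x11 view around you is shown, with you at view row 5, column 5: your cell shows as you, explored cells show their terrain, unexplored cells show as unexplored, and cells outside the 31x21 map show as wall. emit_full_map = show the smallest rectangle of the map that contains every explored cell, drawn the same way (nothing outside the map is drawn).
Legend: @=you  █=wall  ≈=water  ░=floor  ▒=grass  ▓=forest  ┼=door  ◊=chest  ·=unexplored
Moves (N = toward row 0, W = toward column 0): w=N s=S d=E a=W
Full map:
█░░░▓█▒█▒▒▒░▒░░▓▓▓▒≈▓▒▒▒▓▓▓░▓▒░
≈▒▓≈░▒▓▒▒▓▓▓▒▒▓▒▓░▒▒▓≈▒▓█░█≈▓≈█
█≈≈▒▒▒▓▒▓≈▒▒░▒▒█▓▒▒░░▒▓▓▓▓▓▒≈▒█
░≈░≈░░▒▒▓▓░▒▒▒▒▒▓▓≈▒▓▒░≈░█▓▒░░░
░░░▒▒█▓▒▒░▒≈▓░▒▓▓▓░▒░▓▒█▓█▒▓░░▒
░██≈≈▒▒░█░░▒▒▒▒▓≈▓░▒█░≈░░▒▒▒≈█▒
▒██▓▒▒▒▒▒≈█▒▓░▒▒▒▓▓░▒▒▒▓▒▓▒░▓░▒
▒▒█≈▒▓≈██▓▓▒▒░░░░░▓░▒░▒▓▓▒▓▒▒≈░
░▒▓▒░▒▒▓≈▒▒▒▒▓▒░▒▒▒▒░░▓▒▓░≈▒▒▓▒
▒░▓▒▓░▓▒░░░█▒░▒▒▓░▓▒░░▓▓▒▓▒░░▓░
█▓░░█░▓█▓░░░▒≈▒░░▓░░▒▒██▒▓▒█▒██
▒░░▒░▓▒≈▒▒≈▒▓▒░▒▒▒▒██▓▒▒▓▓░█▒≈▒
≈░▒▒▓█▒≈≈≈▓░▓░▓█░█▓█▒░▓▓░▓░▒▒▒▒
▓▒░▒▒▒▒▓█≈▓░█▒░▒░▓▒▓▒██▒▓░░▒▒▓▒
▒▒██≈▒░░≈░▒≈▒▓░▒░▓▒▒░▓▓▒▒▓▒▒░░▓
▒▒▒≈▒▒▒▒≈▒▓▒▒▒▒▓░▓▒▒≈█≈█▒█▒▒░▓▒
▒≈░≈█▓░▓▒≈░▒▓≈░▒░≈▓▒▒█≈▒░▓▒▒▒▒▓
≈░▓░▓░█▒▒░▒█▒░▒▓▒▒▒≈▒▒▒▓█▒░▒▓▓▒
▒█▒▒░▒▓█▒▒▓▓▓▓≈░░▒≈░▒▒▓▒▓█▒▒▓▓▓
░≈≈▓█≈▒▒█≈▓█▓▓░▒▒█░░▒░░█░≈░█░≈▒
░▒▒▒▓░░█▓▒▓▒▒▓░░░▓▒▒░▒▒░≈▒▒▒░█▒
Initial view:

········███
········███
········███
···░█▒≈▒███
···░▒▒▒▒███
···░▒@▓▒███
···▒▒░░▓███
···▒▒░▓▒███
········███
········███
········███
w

········███
········███
········███
···▒█▒█████
···░█▒≈▒███
···░▒@▒▒███
···░▒▒▓▒███
···▒▒░░▓███
···▒▒░▓▒███
········███
········███

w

········███
········███
········███
···▒░░▓░███
···▒█▒█████
···░█@≈▒███
···░▒▒▒▒███
···░▒▒▓▒███
···▒▒░░▓███
···▒▒░▓▒███
········███

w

········███
········███
········███
···≈▒▒▓▒███
···▒░░▓░███
···▒█@█████
···░█▒≈▒███
···░▒▒▒▒███
···░▒▒▓▒███
···▒▒░░▓███
···▒▒░▓▒███

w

········███
········███
········███
···▓▒▒≈░███
···≈▒▒▓▒███
···▒░@▓░███
···▒█▒█████
···░█▒≈▒███
···░▒▒▒▒███
···░▒▒▓▒███
···▒▒░░▓███

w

········███
········███
········███
···▒░▓░▒███
···▓▒▒≈░███
···≈▒@▓▒███
···▒░░▓░███
···▒█▒█████
···░█▒≈▒███
···░▒▒▒▒███
···░▒▒▓▒███

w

········███
········███
········███
···▒▒≈█▒███
···▒░▓░▒███
···▓▒@≈░███
···≈▒▒▓▒███
···▒░░▓░███
···▒█▒█████
···░█▒≈▒███
···░▒▒▒▒███

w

········███
········███
········███
···▒▓░░▒███
···▒▒≈█▒███
···▒░@░▒███
···▓▒▒≈░███
···≈▒▒▓▒███
···▒░░▓░███
···▒█▒█████
···░█▒≈▒███

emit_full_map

▒▓░░▒
▒▒≈█▒
▒░@░▒
▓▒▒≈░
≈▒▒▓▒
▒░░▓░
▒█▒██
░█▒≈▒
░▒▒▒▒
░▒▒▓▒
▒▒░░▓
▒▒░▓▒

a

·········██
·········██
·········██
···█▒▓░░▒██
···▒▒▒≈█▒██
···▓▒@▓░▒██
···▒▓▒▒≈░██
···░≈▒▒▓▒██
····▒░░▓░██
····▒█▒████
····░█▒≈▒██

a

··········█
··········█
··········█
···▓█▒▓░░▒█
···░▒▒▒≈█▒█
···▒▓@░▓░▒█
···▓▒▓▒▒≈░█
···▓░≈▒▒▓▒█
·····▒░░▓░█
·····▒█▒███
·····░█▒≈▒█

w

··········█
··········█
··········█
···░█▓▒░··█
···▓█▒▓░░▒█
···░▒@▒≈█▒█
···▒▓▒░▓░▒█
···▓▒▓▒▒≈░█
···▓░≈▒▒▓▒█
·····▒░░▓░█
·····▒█▒███

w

███████████
··········█
··········█
···▓▓▓▒≈··█
···░█▓▒░··█
···▓█@▓░░▒█
···░▒▒▒≈█▒█
···▒▓▒░▓░▒█
···▓▒▓▒▒≈░█
···▓░≈▒▒▓▒█
·····▒░░▓░█

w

███████████
███████████
··········█
···█░█≈▓··█
···▓▓▓▒≈··█
···░█@▒░··█
···▓█▒▓░░▒█
···░▒▒▒≈█▒█
···▒▓▒░▓░▒█
···▓▒▓▒▒≈░█
···▓░≈▒▒▓▒█

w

███████████
███████████
███████████
···▓▓▓░▓··█
···█░█≈▓··█
···▓▓@▒≈··█
···░█▓▒░··█
···▓█▒▓░░▒█
···░▒▒▒≈█▒█
···▒▓▒░▓░▒█
···▓▒▓▒▒≈░█

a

███████████
███████████
███████████
···▒▓▓▓░▓··
···▓█░█≈▓··
···▓▓@▓▒≈··
···≈░█▓▒░··
···█▓█▒▓░░▒
····░▒▒▒≈█▒
····▒▓▒░▓░▒
····▓▒▓▒▒≈░

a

███████████
███████████
███████████
···▒▒▓▓▓░▓·
···▒▓█░█≈▓·
···▓▓@▓▓▒≈·
···░≈░█▓▒░·
···▒█▓█▒▓░░
·····░▒▒▒≈█
·····▒▓▒░▓░
·····▓▒▓▒▒≈

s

███████████
███████████
···▒▒▓▓▓░▓·
···▒▓█░█≈▓·
···▓▓▓▓▓▒≈·
···░≈@█▓▒░·
···▒█▓█▒▓░░
···≈░░▒▒▒≈█
·····▒▓▒░▓░
·····▓▒▓▒▒≈
·····▓░≈▒▒▓

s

███████████
···▒▒▓▓▓░▓·
···▒▓█░█≈▓·
···▓▓▓▓▓▒≈·
···░≈░█▓▒░·
···▒█@█▒▓░░
···≈░░▒▒▒≈█
···▒▓▒▓▒░▓░
·····▓▒▓▒▒≈
·····▓░≈▒▒▓
·······▒░░▓

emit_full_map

▒▒▓▓▓░▓··
▒▓█░█≈▓··
▓▓▓▓▓▒≈··
░≈░█▓▒░··
▒█@█▒▓░░▒
≈░░▒▒▒≈█▒
▒▓▒▓▒░▓░▒
··▓▒▓▒▒≈░
··▓░≈▒▒▓▒
····▒░░▓░
····▒█▒██
····░█▒≈▒
····░▒▒▒▒
····░▒▒▓▒
····▒▒░░▓
····▒▒░▓▒

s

···▒▒▓▓▓░▓·
···▒▓█░█≈▓·
···▓▓▓▓▓▒≈·
···░≈░█▓▒░·
···▒█▓█▒▓░░
···≈░@▒▒▒≈█
···▒▓▒▓▒░▓░
···▒▓▓▒▓▒▒≈
·····▓░≈▒▒▓
·······▒░░▓
·······▒█▒█

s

···▒▓█░█≈▓·
···▓▓▓▓▓▒≈·
···░≈░█▓▒░·
···▒█▓█▒▓░░
···≈░░▒▒▒≈█
···▒▓@▓▒░▓░
···▒▓▓▒▓▒▒≈
···▓▒▓░≈▒▒▓
·······▒░░▓
·······▒█▒█
·······░█▒≈

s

···▓▓▓▓▓▒≈·
···░≈░█▓▒░·
···▒█▓█▒▓░░
···≈░░▒▒▒≈█
···▒▓▒▓▒░▓░
···▒▓@▒▓▒▒≈
···▓▒▓░≈▒▒▓
···▓▓▒▓▒░░▓
·······▒█▒█
·······░█▒≈
·······░▒▒▒

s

···░≈░█▓▒░·
···▒█▓█▒▓░░
···≈░░▒▒▒≈█
···▒▓▒▓▒░▓░
···▒▓▓▒▓▒▒≈
···▓▒@░≈▒▒▓
···▓▓▒▓▒░░▓
···██▒▓▒█▒█
·······░█▒≈
·······░▒▒▒
·······░▒▒▓

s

···▒█▓█▒▓░░
···≈░░▒▒▒≈█
···▒▓▒▓▒░▓░
···▒▓▓▒▓▒▒≈
···▓▒▓░≈▒▒▓
···▓▓@▓▒░░▓
···██▒▓▒█▒█
···▒▒▓▓░█▒≈
·······░▒▒▒
·······░▒▒▓
·······▒▒░░

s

···≈░░▒▒▒≈█
···▒▓▒▓▒░▓░
···▒▓▓▒▓▒▒≈
···▓▒▓░≈▒▒▓
···▓▓▒▓▒░░▓
···██@▓▒█▒█
···▒▒▓▓░█▒≈
···▓▓░▓░▒▒▒
·······░▒▒▓
·······▒▒░░
·······▒▒░▓

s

···▒▓▒▓▒░▓░
···▒▓▓▒▓▒▒≈
···▓▒▓░≈▒▒▓
···▓▓▒▓▒░░▓
···██▒▓▒█▒█
···▒▒@▓░█▒≈
···▓▓░▓░▒▒▒
···█▒▓░░▒▒▓
·······▒▒░░
·······▒▒░▓
···········

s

···▒▓▓▒▓▒▒≈
···▓▒▓░≈▒▒▓
···▓▓▒▓▒░░▓
···██▒▓▒█▒█
···▒▒▓▓░█▒≈
···▓▓@▓░▒▒▒
···█▒▓░░▒▒▓
···▓▒▒▓▒▒░░
·······▒▒░▓
···········
···········

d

··▒▓▓▒▓▒▒≈░
··▓▒▓░≈▒▒▓▒
··▓▓▒▓▒░░▓░
··██▒▓▒█▒██
··▒▒▓▓░█▒≈▒
··▓▓░@░▒▒▒▒
··█▒▓░░▒▒▓▒
··▓▒▒▓▒▒░░▓
······▒▒░▓▒
···········
···········

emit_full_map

▒▒▓▓▓░▓··
▒▓█░█≈▓··
▓▓▓▓▓▒≈··
░≈░█▓▒░··
▒█▓█▒▓░░▒
≈░░▒▒▒≈█▒
▒▓▒▓▒░▓░▒
▒▓▓▒▓▒▒≈░
▓▒▓░≈▒▒▓▒
▓▓▒▓▒░░▓░
██▒▓▒█▒██
▒▒▓▓░█▒≈▒
▓▓░@░▒▒▒▒
█▒▓░░▒▒▓▒
▓▒▒▓▒▒░░▓
····▒▒░▓▒

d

·▒▓▓▒▓▒▒≈░█
·▓▒▓░≈▒▒▓▒█
·▓▓▒▓▒░░▓░█
·██▒▓▒█▒███
·▒▒▓▓░█▒≈▒█
·▓▓░▓@▒▒▒▒█
·█▒▓░░▒▒▓▒█
·▓▒▒▓▒▒░░▓█
·····▒▒░▓▒█
··········█
··········█

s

·▓▒▓░≈▒▒▓▒█
·▓▓▒▓▒░░▓░█
·██▒▓▒█▒███
·▒▒▓▓░█▒≈▒█
·▓▓░▓░▒▒▒▒█
·█▒▓░@▒▒▓▒█
·▓▒▒▓▒▒░░▓█
···▒█▒▒░▓▒█
··········█
··········█
··········█

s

·▓▓▒▓▒░░▓░█
·██▒▓▒█▒███
·▒▒▓▓░█▒≈▒█
·▓▓░▓░▒▒▒▒█
·█▒▓░░▒▒▓▒█
·▓▒▒▓@▒░░▓█
···▒█▒▒░▓▒█
···░▓▒▒▒··█
··········█
··········█
··········█

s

·██▒▓▒█▒███
·▒▒▓▓░█▒≈▒█
·▓▓░▓░▒▒▒▒█
·█▒▓░░▒▒▓▒█
·▓▒▒▓▒▒░░▓█
···▒█@▒░▓▒█
···░▓▒▒▒··█
···█▒░▒▓··█
··········█
··········█
··········█

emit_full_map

▒▒▓▓▓░▓··
▒▓█░█≈▓··
▓▓▓▓▓▒≈··
░≈░█▓▒░··
▒█▓█▒▓░░▒
≈░░▒▒▒≈█▒
▒▓▒▓▒░▓░▒
▒▓▓▒▓▒▒≈░
▓▒▓░≈▒▒▓▒
▓▓▒▓▒░░▓░
██▒▓▒█▒██
▒▒▓▓░█▒≈▒
▓▓░▓░▒▒▒▒
█▒▓░░▒▒▓▒
▓▒▒▓▒▒░░▓
··▒█@▒░▓▒
··░▓▒▒▒··
··█▒░▒▓··


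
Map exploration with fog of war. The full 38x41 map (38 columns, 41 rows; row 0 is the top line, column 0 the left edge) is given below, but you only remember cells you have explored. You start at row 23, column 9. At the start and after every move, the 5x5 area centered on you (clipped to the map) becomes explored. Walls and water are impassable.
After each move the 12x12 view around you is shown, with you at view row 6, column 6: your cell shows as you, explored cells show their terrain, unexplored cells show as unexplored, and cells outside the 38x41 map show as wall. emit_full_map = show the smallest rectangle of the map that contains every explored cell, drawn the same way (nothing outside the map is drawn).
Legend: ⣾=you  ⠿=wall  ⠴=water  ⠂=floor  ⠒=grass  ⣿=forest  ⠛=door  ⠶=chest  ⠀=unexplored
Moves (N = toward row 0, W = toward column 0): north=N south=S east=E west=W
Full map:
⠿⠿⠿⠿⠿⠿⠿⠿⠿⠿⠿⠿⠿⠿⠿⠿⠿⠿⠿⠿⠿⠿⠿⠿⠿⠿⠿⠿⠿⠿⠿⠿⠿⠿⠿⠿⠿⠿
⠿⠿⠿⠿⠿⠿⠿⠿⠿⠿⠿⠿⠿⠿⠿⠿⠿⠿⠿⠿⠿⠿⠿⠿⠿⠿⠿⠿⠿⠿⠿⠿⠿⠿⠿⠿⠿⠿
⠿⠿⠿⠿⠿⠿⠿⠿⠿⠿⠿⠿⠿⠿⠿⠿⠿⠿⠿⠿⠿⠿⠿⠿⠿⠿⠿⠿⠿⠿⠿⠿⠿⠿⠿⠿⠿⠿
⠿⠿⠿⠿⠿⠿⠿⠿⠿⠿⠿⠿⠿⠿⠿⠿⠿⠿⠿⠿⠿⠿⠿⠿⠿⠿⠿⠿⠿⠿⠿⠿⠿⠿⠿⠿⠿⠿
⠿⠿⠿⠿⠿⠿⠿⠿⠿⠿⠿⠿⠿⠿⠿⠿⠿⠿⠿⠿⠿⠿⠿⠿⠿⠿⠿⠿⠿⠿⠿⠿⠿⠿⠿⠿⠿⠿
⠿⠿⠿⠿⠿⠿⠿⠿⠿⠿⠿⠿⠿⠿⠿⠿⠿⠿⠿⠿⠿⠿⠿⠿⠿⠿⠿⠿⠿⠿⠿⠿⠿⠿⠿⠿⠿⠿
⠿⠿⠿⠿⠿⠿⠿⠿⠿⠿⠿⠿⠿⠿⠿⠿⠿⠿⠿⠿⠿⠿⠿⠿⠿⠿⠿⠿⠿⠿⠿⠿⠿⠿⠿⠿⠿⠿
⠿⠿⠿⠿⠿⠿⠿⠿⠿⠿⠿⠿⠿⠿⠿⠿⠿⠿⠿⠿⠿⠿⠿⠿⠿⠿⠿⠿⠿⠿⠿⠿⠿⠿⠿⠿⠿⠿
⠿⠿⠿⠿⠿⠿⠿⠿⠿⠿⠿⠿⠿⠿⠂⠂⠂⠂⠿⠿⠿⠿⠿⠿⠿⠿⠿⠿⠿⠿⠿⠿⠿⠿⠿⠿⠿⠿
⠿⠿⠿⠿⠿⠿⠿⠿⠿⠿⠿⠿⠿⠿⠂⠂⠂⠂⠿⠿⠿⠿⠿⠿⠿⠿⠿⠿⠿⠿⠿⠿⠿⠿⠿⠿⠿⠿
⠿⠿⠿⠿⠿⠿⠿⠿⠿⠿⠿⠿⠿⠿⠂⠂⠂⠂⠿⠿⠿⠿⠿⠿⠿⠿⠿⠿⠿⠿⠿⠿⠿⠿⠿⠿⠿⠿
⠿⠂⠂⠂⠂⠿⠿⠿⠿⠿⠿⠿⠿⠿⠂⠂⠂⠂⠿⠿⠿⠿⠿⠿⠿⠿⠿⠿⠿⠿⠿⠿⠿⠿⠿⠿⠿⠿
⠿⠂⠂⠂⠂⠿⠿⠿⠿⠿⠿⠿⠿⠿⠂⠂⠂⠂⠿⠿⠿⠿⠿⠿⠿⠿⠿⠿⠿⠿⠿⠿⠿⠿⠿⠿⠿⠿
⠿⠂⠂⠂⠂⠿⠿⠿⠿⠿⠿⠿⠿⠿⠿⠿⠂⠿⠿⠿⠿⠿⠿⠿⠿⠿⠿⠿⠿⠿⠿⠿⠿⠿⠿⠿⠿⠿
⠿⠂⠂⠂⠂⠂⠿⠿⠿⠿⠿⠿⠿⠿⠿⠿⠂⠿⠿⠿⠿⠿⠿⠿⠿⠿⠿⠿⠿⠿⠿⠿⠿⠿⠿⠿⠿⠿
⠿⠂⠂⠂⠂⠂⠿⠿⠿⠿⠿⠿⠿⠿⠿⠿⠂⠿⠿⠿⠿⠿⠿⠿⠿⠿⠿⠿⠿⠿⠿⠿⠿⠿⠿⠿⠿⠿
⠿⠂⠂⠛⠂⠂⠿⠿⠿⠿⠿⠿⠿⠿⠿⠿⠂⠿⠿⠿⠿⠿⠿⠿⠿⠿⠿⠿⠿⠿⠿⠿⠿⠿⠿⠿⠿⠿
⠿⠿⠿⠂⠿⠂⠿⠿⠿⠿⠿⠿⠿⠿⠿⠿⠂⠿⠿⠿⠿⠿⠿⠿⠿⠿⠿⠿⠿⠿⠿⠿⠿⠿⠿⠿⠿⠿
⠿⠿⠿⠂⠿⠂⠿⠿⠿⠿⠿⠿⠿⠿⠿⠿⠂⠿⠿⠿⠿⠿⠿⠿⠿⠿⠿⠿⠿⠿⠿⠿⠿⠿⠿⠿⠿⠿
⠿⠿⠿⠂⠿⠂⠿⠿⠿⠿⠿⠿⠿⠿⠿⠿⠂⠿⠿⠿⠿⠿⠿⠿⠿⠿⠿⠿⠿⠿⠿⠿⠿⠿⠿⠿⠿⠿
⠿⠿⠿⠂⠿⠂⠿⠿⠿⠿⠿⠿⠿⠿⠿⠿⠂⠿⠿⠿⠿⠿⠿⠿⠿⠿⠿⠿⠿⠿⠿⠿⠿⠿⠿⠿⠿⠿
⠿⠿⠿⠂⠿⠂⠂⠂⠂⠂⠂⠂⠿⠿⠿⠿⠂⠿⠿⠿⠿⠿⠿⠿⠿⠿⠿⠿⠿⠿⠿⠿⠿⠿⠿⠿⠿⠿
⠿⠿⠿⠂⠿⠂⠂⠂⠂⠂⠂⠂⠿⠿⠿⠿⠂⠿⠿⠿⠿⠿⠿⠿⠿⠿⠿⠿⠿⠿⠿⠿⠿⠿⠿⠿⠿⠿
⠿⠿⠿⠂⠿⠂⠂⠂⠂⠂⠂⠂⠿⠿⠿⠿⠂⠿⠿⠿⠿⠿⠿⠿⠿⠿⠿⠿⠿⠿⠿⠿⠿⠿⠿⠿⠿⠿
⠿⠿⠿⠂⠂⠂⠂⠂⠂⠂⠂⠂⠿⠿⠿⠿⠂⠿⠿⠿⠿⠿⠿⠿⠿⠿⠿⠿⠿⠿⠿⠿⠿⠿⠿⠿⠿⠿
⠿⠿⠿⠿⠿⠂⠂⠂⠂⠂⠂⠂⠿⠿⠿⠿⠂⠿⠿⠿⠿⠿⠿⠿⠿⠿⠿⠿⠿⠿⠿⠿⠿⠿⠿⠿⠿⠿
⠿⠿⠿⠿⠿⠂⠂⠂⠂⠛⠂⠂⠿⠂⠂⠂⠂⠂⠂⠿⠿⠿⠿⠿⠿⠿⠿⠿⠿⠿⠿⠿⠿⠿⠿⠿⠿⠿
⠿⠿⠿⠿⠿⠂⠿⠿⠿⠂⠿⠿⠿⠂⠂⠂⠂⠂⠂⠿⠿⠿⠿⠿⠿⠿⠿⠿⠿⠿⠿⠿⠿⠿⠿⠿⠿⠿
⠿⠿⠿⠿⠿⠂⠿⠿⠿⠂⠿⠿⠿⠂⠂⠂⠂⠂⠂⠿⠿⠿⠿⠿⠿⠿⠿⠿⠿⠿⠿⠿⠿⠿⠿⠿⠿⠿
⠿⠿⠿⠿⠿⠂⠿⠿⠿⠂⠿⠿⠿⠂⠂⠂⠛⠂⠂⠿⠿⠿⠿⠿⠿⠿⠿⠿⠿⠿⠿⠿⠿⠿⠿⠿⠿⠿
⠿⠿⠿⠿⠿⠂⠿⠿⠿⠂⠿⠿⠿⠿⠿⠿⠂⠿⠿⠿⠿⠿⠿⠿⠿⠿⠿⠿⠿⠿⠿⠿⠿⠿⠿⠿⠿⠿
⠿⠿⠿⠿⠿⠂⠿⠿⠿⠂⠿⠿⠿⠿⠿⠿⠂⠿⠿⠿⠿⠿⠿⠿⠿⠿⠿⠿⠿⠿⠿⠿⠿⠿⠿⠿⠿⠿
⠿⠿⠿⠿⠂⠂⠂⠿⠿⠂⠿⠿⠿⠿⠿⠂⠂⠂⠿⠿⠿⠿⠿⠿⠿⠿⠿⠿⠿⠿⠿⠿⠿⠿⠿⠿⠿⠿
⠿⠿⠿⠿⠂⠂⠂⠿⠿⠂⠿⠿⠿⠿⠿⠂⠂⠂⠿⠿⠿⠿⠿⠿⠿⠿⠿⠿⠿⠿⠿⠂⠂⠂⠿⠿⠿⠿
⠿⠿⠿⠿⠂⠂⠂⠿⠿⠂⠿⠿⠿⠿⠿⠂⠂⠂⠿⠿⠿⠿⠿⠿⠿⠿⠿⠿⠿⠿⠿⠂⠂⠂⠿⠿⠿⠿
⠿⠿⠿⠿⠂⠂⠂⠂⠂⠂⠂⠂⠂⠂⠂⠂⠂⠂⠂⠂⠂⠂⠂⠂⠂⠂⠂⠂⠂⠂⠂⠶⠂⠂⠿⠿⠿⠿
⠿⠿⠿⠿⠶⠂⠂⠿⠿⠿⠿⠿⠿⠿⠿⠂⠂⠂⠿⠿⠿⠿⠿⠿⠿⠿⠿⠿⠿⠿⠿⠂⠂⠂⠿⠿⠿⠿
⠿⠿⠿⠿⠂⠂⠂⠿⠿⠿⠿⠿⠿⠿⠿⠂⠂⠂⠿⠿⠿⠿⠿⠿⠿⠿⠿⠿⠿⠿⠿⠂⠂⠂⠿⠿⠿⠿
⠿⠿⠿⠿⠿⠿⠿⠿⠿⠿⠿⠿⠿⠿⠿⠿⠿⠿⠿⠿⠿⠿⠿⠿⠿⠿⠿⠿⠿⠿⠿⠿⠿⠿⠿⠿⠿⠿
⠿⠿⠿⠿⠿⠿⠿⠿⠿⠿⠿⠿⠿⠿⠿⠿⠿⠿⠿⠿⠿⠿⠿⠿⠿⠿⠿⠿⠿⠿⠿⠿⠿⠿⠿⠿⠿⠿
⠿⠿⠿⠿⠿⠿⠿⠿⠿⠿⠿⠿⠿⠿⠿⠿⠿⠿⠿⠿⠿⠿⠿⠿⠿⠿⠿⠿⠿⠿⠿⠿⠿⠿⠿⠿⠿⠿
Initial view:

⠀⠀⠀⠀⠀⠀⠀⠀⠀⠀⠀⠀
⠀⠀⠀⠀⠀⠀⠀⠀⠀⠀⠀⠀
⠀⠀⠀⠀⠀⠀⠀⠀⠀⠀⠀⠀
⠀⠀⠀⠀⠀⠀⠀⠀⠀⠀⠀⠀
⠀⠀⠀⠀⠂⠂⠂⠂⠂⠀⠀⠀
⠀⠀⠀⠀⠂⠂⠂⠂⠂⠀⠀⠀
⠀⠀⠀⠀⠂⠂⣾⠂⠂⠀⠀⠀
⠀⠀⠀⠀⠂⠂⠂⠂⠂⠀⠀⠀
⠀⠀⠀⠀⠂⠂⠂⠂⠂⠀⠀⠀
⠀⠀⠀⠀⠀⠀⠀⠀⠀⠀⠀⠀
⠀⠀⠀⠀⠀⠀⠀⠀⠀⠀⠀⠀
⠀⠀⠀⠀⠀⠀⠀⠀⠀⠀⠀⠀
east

⠀⠀⠀⠀⠀⠀⠀⠀⠀⠀⠀⠀
⠀⠀⠀⠀⠀⠀⠀⠀⠀⠀⠀⠀
⠀⠀⠀⠀⠀⠀⠀⠀⠀⠀⠀⠀
⠀⠀⠀⠀⠀⠀⠀⠀⠀⠀⠀⠀
⠀⠀⠀⠂⠂⠂⠂⠂⠿⠀⠀⠀
⠀⠀⠀⠂⠂⠂⠂⠂⠿⠀⠀⠀
⠀⠀⠀⠂⠂⠂⣾⠂⠿⠀⠀⠀
⠀⠀⠀⠂⠂⠂⠂⠂⠿⠀⠀⠀
⠀⠀⠀⠂⠂⠂⠂⠂⠿⠀⠀⠀
⠀⠀⠀⠀⠀⠀⠀⠀⠀⠀⠀⠀
⠀⠀⠀⠀⠀⠀⠀⠀⠀⠀⠀⠀
⠀⠀⠀⠀⠀⠀⠀⠀⠀⠀⠀⠀

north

⠀⠀⠀⠀⠀⠀⠀⠀⠀⠀⠀⠀
⠀⠀⠀⠀⠀⠀⠀⠀⠀⠀⠀⠀
⠀⠀⠀⠀⠀⠀⠀⠀⠀⠀⠀⠀
⠀⠀⠀⠀⠀⠀⠀⠀⠀⠀⠀⠀
⠀⠀⠀⠀⠿⠿⠿⠿⠿⠀⠀⠀
⠀⠀⠀⠂⠂⠂⠂⠂⠿⠀⠀⠀
⠀⠀⠀⠂⠂⠂⣾⠂⠿⠀⠀⠀
⠀⠀⠀⠂⠂⠂⠂⠂⠿⠀⠀⠀
⠀⠀⠀⠂⠂⠂⠂⠂⠿⠀⠀⠀
⠀⠀⠀⠂⠂⠂⠂⠂⠿⠀⠀⠀
⠀⠀⠀⠀⠀⠀⠀⠀⠀⠀⠀⠀
⠀⠀⠀⠀⠀⠀⠀⠀⠀⠀⠀⠀

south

⠀⠀⠀⠀⠀⠀⠀⠀⠀⠀⠀⠀
⠀⠀⠀⠀⠀⠀⠀⠀⠀⠀⠀⠀
⠀⠀⠀⠀⠀⠀⠀⠀⠀⠀⠀⠀
⠀⠀⠀⠀⠿⠿⠿⠿⠿⠀⠀⠀
⠀⠀⠀⠂⠂⠂⠂⠂⠿⠀⠀⠀
⠀⠀⠀⠂⠂⠂⠂⠂⠿⠀⠀⠀
⠀⠀⠀⠂⠂⠂⣾⠂⠿⠀⠀⠀
⠀⠀⠀⠂⠂⠂⠂⠂⠿⠀⠀⠀
⠀⠀⠀⠂⠂⠂⠂⠂⠿⠀⠀⠀
⠀⠀⠀⠀⠀⠀⠀⠀⠀⠀⠀⠀
⠀⠀⠀⠀⠀⠀⠀⠀⠀⠀⠀⠀
⠀⠀⠀⠀⠀⠀⠀⠀⠀⠀⠀⠀

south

⠀⠀⠀⠀⠀⠀⠀⠀⠀⠀⠀⠀
⠀⠀⠀⠀⠀⠀⠀⠀⠀⠀⠀⠀
⠀⠀⠀⠀⠿⠿⠿⠿⠿⠀⠀⠀
⠀⠀⠀⠂⠂⠂⠂⠂⠿⠀⠀⠀
⠀⠀⠀⠂⠂⠂⠂⠂⠿⠀⠀⠀
⠀⠀⠀⠂⠂⠂⠂⠂⠿⠀⠀⠀
⠀⠀⠀⠂⠂⠂⣾⠂⠿⠀⠀⠀
⠀⠀⠀⠂⠂⠂⠂⠂⠿⠀⠀⠀
⠀⠀⠀⠀⠂⠛⠂⠂⠿⠀⠀⠀
⠀⠀⠀⠀⠀⠀⠀⠀⠀⠀⠀⠀
⠀⠀⠀⠀⠀⠀⠀⠀⠀⠀⠀⠀
⠀⠀⠀⠀⠀⠀⠀⠀⠀⠀⠀⠀

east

⠀⠀⠀⠀⠀⠀⠀⠀⠀⠀⠀⠀
⠀⠀⠀⠀⠀⠀⠀⠀⠀⠀⠀⠀
⠀⠀⠀⠿⠿⠿⠿⠿⠀⠀⠀⠀
⠀⠀⠂⠂⠂⠂⠂⠿⠀⠀⠀⠀
⠀⠀⠂⠂⠂⠂⠂⠿⠿⠀⠀⠀
⠀⠀⠂⠂⠂⠂⠂⠿⠿⠀⠀⠀
⠀⠀⠂⠂⠂⠂⣾⠿⠿⠀⠀⠀
⠀⠀⠂⠂⠂⠂⠂⠿⠿⠀⠀⠀
⠀⠀⠀⠂⠛⠂⠂⠿⠂⠀⠀⠀
⠀⠀⠀⠀⠀⠀⠀⠀⠀⠀⠀⠀
⠀⠀⠀⠀⠀⠀⠀⠀⠀⠀⠀⠀
⠀⠀⠀⠀⠀⠀⠀⠀⠀⠀⠀⠀

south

⠀⠀⠀⠀⠀⠀⠀⠀⠀⠀⠀⠀
⠀⠀⠀⠿⠿⠿⠿⠿⠀⠀⠀⠀
⠀⠀⠂⠂⠂⠂⠂⠿⠀⠀⠀⠀
⠀⠀⠂⠂⠂⠂⠂⠿⠿⠀⠀⠀
⠀⠀⠂⠂⠂⠂⠂⠿⠿⠀⠀⠀
⠀⠀⠂⠂⠂⠂⠂⠿⠿⠀⠀⠀
⠀⠀⠂⠂⠂⠂⣾⠿⠿⠀⠀⠀
⠀⠀⠀⠂⠛⠂⠂⠿⠂⠀⠀⠀
⠀⠀⠀⠀⠂⠿⠿⠿⠂⠀⠀⠀
⠀⠀⠀⠀⠀⠀⠀⠀⠀⠀⠀⠀
⠀⠀⠀⠀⠀⠀⠀⠀⠀⠀⠀⠀
⠀⠀⠀⠀⠀⠀⠀⠀⠀⠀⠀⠀

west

⠀⠀⠀⠀⠀⠀⠀⠀⠀⠀⠀⠀
⠀⠀⠀⠀⠿⠿⠿⠿⠿⠀⠀⠀
⠀⠀⠀⠂⠂⠂⠂⠂⠿⠀⠀⠀
⠀⠀⠀⠂⠂⠂⠂⠂⠿⠿⠀⠀
⠀⠀⠀⠂⠂⠂⠂⠂⠿⠿⠀⠀
⠀⠀⠀⠂⠂⠂⠂⠂⠿⠿⠀⠀
⠀⠀⠀⠂⠂⠂⣾⠂⠿⠿⠀⠀
⠀⠀⠀⠀⠂⠛⠂⠂⠿⠂⠀⠀
⠀⠀⠀⠀⠿⠂⠿⠿⠿⠂⠀⠀
⠀⠀⠀⠀⠀⠀⠀⠀⠀⠀⠀⠀
⠀⠀⠀⠀⠀⠀⠀⠀⠀⠀⠀⠀
⠀⠀⠀⠀⠀⠀⠀⠀⠀⠀⠀⠀

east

⠀⠀⠀⠀⠀⠀⠀⠀⠀⠀⠀⠀
⠀⠀⠀⠿⠿⠿⠿⠿⠀⠀⠀⠀
⠀⠀⠂⠂⠂⠂⠂⠿⠀⠀⠀⠀
⠀⠀⠂⠂⠂⠂⠂⠿⠿⠀⠀⠀
⠀⠀⠂⠂⠂⠂⠂⠿⠿⠀⠀⠀
⠀⠀⠂⠂⠂⠂⠂⠿⠿⠀⠀⠀
⠀⠀⠂⠂⠂⠂⣾⠿⠿⠀⠀⠀
⠀⠀⠀⠂⠛⠂⠂⠿⠂⠀⠀⠀
⠀⠀⠀⠿⠂⠿⠿⠿⠂⠀⠀⠀
⠀⠀⠀⠀⠀⠀⠀⠀⠀⠀⠀⠀
⠀⠀⠀⠀⠀⠀⠀⠀⠀⠀⠀⠀
⠀⠀⠀⠀⠀⠀⠀⠀⠀⠀⠀⠀

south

⠀⠀⠀⠿⠿⠿⠿⠿⠀⠀⠀⠀
⠀⠀⠂⠂⠂⠂⠂⠿⠀⠀⠀⠀
⠀⠀⠂⠂⠂⠂⠂⠿⠿⠀⠀⠀
⠀⠀⠂⠂⠂⠂⠂⠿⠿⠀⠀⠀
⠀⠀⠂⠂⠂⠂⠂⠿⠿⠀⠀⠀
⠀⠀⠂⠂⠂⠂⠂⠿⠿⠀⠀⠀
⠀⠀⠀⠂⠛⠂⣾⠿⠂⠀⠀⠀
⠀⠀⠀⠿⠂⠿⠿⠿⠂⠀⠀⠀
⠀⠀⠀⠀⠂⠿⠿⠿⠂⠀⠀⠀
⠀⠀⠀⠀⠀⠀⠀⠀⠀⠀⠀⠀
⠀⠀⠀⠀⠀⠀⠀⠀⠀⠀⠀⠀
⠀⠀⠀⠀⠀⠀⠀⠀⠀⠀⠀⠀

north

⠀⠀⠀⠀⠀⠀⠀⠀⠀⠀⠀⠀
⠀⠀⠀⠿⠿⠿⠿⠿⠀⠀⠀⠀
⠀⠀⠂⠂⠂⠂⠂⠿⠀⠀⠀⠀
⠀⠀⠂⠂⠂⠂⠂⠿⠿⠀⠀⠀
⠀⠀⠂⠂⠂⠂⠂⠿⠿⠀⠀⠀
⠀⠀⠂⠂⠂⠂⠂⠿⠿⠀⠀⠀
⠀⠀⠂⠂⠂⠂⣾⠿⠿⠀⠀⠀
⠀⠀⠀⠂⠛⠂⠂⠿⠂⠀⠀⠀
⠀⠀⠀⠿⠂⠿⠿⠿⠂⠀⠀⠀
⠀⠀⠀⠀⠂⠿⠿⠿⠂⠀⠀⠀
⠀⠀⠀⠀⠀⠀⠀⠀⠀⠀⠀⠀
⠀⠀⠀⠀⠀⠀⠀⠀⠀⠀⠀⠀

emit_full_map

⠀⠿⠿⠿⠿⠿⠀
⠂⠂⠂⠂⠂⠿⠀
⠂⠂⠂⠂⠂⠿⠿
⠂⠂⠂⠂⠂⠿⠿
⠂⠂⠂⠂⠂⠿⠿
⠂⠂⠂⠂⣾⠿⠿
⠀⠂⠛⠂⠂⠿⠂
⠀⠿⠂⠿⠿⠿⠂
⠀⠀⠂⠿⠿⠿⠂

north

⠀⠀⠀⠀⠀⠀⠀⠀⠀⠀⠀⠀
⠀⠀⠀⠀⠀⠀⠀⠀⠀⠀⠀⠀
⠀⠀⠀⠿⠿⠿⠿⠿⠀⠀⠀⠀
⠀⠀⠂⠂⠂⠂⠂⠿⠀⠀⠀⠀
⠀⠀⠂⠂⠂⠂⠂⠿⠿⠀⠀⠀
⠀⠀⠂⠂⠂⠂⠂⠿⠿⠀⠀⠀
⠀⠀⠂⠂⠂⠂⣾⠿⠿⠀⠀⠀
⠀⠀⠂⠂⠂⠂⠂⠿⠿⠀⠀⠀
⠀⠀⠀⠂⠛⠂⠂⠿⠂⠀⠀⠀
⠀⠀⠀⠿⠂⠿⠿⠿⠂⠀⠀⠀
⠀⠀⠀⠀⠂⠿⠿⠿⠂⠀⠀⠀
⠀⠀⠀⠀⠀⠀⠀⠀⠀⠀⠀⠀

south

⠀⠀⠀⠀⠀⠀⠀⠀⠀⠀⠀⠀
⠀⠀⠀⠿⠿⠿⠿⠿⠀⠀⠀⠀
⠀⠀⠂⠂⠂⠂⠂⠿⠀⠀⠀⠀
⠀⠀⠂⠂⠂⠂⠂⠿⠿⠀⠀⠀
⠀⠀⠂⠂⠂⠂⠂⠿⠿⠀⠀⠀
⠀⠀⠂⠂⠂⠂⠂⠿⠿⠀⠀⠀
⠀⠀⠂⠂⠂⠂⣾⠿⠿⠀⠀⠀
⠀⠀⠀⠂⠛⠂⠂⠿⠂⠀⠀⠀
⠀⠀⠀⠿⠂⠿⠿⠿⠂⠀⠀⠀
⠀⠀⠀⠀⠂⠿⠿⠿⠂⠀⠀⠀
⠀⠀⠀⠀⠀⠀⠀⠀⠀⠀⠀⠀
⠀⠀⠀⠀⠀⠀⠀⠀⠀⠀⠀⠀

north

⠀⠀⠀⠀⠀⠀⠀⠀⠀⠀⠀⠀
⠀⠀⠀⠀⠀⠀⠀⠀⠀⠀⠀⠀
⠀⠀⠀⠿⠿⠿⠿⠿⠀⠀⠀⠀
⠀⠀⠂⠂⠂⠂⠂⠿⠀⠀⠀⠀
⠀⠀⠂⠂⠂⠂⠂⠿⠿⠀⠀⠀
⠀⠀⠂⠂⠂⠂⠂⠿⠿⠀⠀⠀
⠀⠀⠂⠂⠂⠂⣾⠿⠿⠀⠀⠀
⠀⠀⠂⠂⠂⠂⠂⠿⠿⠀⠀⠀
⠀⠀⠀⠂⠛⠂⠂⠿⠂⠀⠀⠀
⠀⠀⠀⠿⠂⠿⠿⠿⠂⠀⠀⠀
⠀⠀⠀⠀⠂⠿⠿⠿⠂⠀⠀⠀
⠀⠀⠀⠀⠀⠀⠀⠀⠀⠀⠀⠀


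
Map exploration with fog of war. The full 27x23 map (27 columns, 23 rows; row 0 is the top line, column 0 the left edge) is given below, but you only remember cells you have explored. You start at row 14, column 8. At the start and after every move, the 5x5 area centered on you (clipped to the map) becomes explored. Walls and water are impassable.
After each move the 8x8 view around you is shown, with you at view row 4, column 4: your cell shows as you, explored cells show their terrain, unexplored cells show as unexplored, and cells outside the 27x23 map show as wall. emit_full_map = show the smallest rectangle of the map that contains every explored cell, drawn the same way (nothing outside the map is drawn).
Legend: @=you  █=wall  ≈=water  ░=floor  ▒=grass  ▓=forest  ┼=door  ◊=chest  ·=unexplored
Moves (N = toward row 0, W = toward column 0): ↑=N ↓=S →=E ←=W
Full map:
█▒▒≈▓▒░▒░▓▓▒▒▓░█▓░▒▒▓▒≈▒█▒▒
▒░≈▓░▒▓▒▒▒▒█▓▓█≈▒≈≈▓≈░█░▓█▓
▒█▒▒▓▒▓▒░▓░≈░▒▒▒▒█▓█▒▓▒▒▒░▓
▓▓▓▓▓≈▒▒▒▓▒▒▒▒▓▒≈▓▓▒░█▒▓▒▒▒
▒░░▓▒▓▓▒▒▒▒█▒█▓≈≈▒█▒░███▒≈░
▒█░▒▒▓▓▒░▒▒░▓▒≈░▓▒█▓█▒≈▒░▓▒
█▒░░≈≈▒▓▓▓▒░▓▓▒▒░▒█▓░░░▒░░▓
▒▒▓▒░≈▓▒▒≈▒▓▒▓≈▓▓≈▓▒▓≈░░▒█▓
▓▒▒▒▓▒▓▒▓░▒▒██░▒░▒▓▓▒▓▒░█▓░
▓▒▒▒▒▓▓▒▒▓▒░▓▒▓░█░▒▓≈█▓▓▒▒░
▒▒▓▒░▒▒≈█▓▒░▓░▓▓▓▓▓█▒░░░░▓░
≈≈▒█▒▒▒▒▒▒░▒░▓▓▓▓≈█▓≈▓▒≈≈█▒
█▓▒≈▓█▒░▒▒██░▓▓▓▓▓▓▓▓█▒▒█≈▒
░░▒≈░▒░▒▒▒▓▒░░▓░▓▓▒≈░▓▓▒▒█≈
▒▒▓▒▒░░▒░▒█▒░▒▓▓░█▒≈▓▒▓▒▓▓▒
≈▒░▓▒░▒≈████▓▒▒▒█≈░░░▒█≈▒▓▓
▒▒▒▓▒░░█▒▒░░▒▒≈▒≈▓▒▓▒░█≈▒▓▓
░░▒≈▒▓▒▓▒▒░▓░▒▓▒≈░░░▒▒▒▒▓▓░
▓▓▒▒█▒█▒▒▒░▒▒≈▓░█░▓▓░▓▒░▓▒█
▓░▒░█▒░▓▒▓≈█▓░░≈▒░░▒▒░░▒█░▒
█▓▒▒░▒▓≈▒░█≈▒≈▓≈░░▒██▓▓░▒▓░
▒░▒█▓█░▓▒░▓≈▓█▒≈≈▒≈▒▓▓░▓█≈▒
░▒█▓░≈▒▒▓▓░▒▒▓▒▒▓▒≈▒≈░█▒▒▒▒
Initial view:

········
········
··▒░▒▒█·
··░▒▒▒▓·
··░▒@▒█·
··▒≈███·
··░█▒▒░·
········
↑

········
········
··▒▒▒▒░·
··▒░▒▒█·
··░▒@▒▓·
··░▒░▒█·
··▒≈███·
··░█▒▒░·

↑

········
········
··▒≈█▓▒·
··▒▒▒▒░·
··▒░@▒█·
··░▒▒▒▓·
··░▒░▒█·
··▒≈███·

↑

········
········
··▓▒▒▓▒·
··▒≈█▓▒·
··▒▒@▒░·
··▒░▒▒█·
··░▒▒▒▓·
··░▒░▒█·

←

········
········
··▓▓▒▒▓▒
··▒▒≈█▓▒
··▒▒@▒▒░
··█▒░▒▒█
··▒░▒▒▒▓
···░▒░▒█

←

········
········
··▒▓▓▒▒▓
··░▒▒≈█▓
··▒▒@▒▒▒
··▓█▒░▒▒
··░▒░▒▒▒
····░▒░▒

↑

········
········
··▓▒▓▒▓·
··▒▓▓▒▒▓
··░▒@≈█▓
··▒▒▒▒▒▒
··▓█▒░▒▒
··░▒░▒▒▒

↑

········
········
··░≈▓▒▒·
··▓▒▓▒▓·
··▒▓@▒▒▓
··░▒▒≈█▓
··▒▒▒▒▒▒
··▓█▒░▒▒

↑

········
········
··≈≈▒▓▓·
··░≈▓▒▒·
··▓▒@▒▓·
··▒▓▓▒▒▓
··░▒▒≈█▓
··▒▒▒▒▒▒

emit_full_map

≈≈▒▓▓··
░≈▓▒▒··
▓▒@▒▓··
▒▓▓▒▒▓▒
░▒▒≈█▓▒
▒▒▒▒▒▒░
▓█▒░▒▒█
░▒░▒▒▒▓
··░▒░▒█
··▒≈███
··░█▒▒░

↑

········
········
··▒▓▓▒░·
··≈≈▒▓▓·
··░≈@▒▒·
··▓▒▓▒▓·
··▒▓▓▒▒▓
··░▒▒≈█▓

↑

········
········
··▒▓▓▒▒·
··▒▓▓▒░·
··≈≈@▓▓·
··░≈▓▒▒·
··▓▒▓▒▓·
··▒▓▓▒▒▓

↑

········
········
··▓≈▒▒▒·
··▒▓▓▒▒·
··▒▓@▒░·
··≈≈▒▓▓·
··░≈▓▒▒·
··▓▒▓▒▓·

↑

········
········
··▓▒▓▒░·
··▓≈▒▒▒·
··▒▓@▒▒·
··▒▓▓▒░·
··≈≈▒▓▓·
··░≈▓▒▒·

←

········
········
··▒▓▒▓▒░
··▓▓≈▒▒▒
··▓▒@▓▒▒
··▒▒▓▓▒░
··░≈≈▒▓▓
···░≈▓▒▒

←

········
········
··▒▒▓▒▓▒
··▓▓▓≈▒▒
··░▓@▓▓▒
··░▒▒▓▓▒
··░░≈≈▒▓
····░≈▓▒

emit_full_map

▒▒▓▒▓▒░··
▓▓▓≈▒▒▒··
░▓@▓▓▒▒··
░▒▒▓▓▒░··
░░≈≈▒▓▓··
··░≈▓▒▒··
··▓▒▓▒▓··
··▒▓▓▒▒▓▒
··░▒▒≈█▓▒
··▒▒▒▒▒▒░
··▓█▒░▒▒█
··░▒░▒▒▒▓
····░▒░▒█
····▒≈███
····░█▒▒░

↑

████████
········
··≈▓░▒▓·
··▒▒▓▒▓▒
··▓▓@≈▒▒
··░▓▒▓▓▒
··░▒▒▓▓▒
··░░≈≈▒▓

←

████████
█·······
█·░≈▓░▒▓
█·█▒▒▓▒▓
█·▓▓@▓≈▒
█·░░▓▒▓▓
█·█░▒▒▓▓
█··░░≈≈▒

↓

█·······
█·░≈▓░▒▓
█·█▒▒▓▒▓
█·▓▓▓▓≈▒
█·░░@▒▓▓
█·█░▒▒▓▓
█·▒░░≈≈▒
█····░≈▓

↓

█·░≈▓░▒▓
█·█▒▒▓▒▓
█·▓▓▓▓≈▒
█·░░▓▒▓▓
█·█░@▒▓▓
█·▒░░≈≈▒
█·▒▓▒░≈▓
█····▓▒▓

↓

█·█▒▒▓▒▓
█·▓▓▓▓≈▒
█·░░▓▒▓▓
█·█░▒▒▓▓
█·▒░@≈≈▒
█·▒▓▒░≈▓
█·▒▒▒▓▒▓
█····▒▓▓

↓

█·▓▓▓▓≈▒
█·░░▓▒▓▓
█·█░▒▒▓▓
█·▒░░≈≈▒
█·▒▓@░≈▓
█·▒▒▒▓▒▓
█·▒▒▒▒▓▓
█····░▒▒

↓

█·░░▓▒▓▓
█·█░▒▒▓▓
█·▒░░≈≈▒
█·▒▓▒░≈▓
█·▒▒@▓▒▓
█·▒▒▒▒▓▓
█·▒▓▒░▒▒
█····▒▒▒

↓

█·█░▒▒▓▓
█·▒░░≈≈▒
█·▒▓▒░≈▓
█·▒▒▒▓▒▓
█·▒▒@▒▓▓
█·▒▓▒░▒▒
█·≈▒█▒▒▒
█····▓█▒

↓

█·▒░░≈≈▒
█·▒▓▒░≈▓
█·▒▒▒▓▒▓
█·▒▒▒▒▓▓
█·▒▓@░▒▒
█·≈▒█▒▒▒
█·▓▒≈▓█▒
█····░▒░

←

██·▒░░≈≈
██·▒▓▒░≈
██▓▒▒▒▓▒
██▓▒▒▒▒▓
██▒▒@▒░▒
██≈≈▒█▒▒
███▓▒≈▓█
██····░▒

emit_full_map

·░≈▓░▒▓····
·█▒▒▓▒▓▒░··
·▓▓▓▓≈▒▒▒··
·░░▓▒▓▓▒▒··
·█░▒▒▓▓▒░··
·▒░░≈≈▒▓▓··
·▒▓▒░≈▓▒▒··
▓▒▒▒▓▒▓▒▓··
▓▒▒▒▒▓▓▒▒▓▒
▒▒@▒░▒▒≈█▓▒
≈≈▒█▒▒▒▒▒▒░
█▓▒≈▓█▒░▒▒█
····░▒░▒▒▒▓
······░▒░▒█
······▒≈███
······░█▒▒░

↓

██·▒▓▒░≈
██▓▒▒▒▓▒
██▓▒▒▒▒▓
██▒▒▓▒░▒
██≈≈@█▒▒
███▓▒≈▓█
██░░▒≈░▒
██······

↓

██▓▒▒▒▓▒
██▓▒▒▒▒▓
██▒▒▓▒░▒
██≈≈▒█▒▒
███▓@≈▓█
██░░▒≈░▒
██▒▒▓▒▒·
██······

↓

██▓▒▒▒▒▓
██▒▒▓▒░▒
██≈≈▒█▒▒
███▓▒≈▓█
██░░@≈░▒
██▒▒▓▒▒·
██≈▒░▓▒·
██······

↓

██▒▒▓▒░▒
██≈≈▒█▒▒
███▓▒≈▓█
██░░▒≈░▒
██▒▒@▒▒·
██≈▒░▓▒·
██▒▒▒▓▒·
██······

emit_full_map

·░≈▓░▒▓····
·█▒▒▓▒▓▒░··
·▓▓▓▓≈▒▒▒··
·░░▓▒▓▓▒▒··
·█░▒▒▓▓▒░··
·▒░░≈≈▒▓▓··
·▒▓▒░≈▓▒▒··
▓▒▒▒▓▒▓▒▓··
▓▒▒▒▒▓▓▒▒▓▒
▒▒▓▒░▒▒≈█▓▒
≈≈▒█▒▒▒▒▒▒░
█▓▒≈▓█▒░▒▒█
░░▒≈░▒░▒▒▒▓
▒▒@▒▒·░▒░▒█
≈▒░▓▒·▒≈███
▒▒▒▓▒·░█▒▒░

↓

██≈≈▒█▒▒
███▓▒≈▓█
██░░▒≈░▒
██▒▒▓▒▒·
██≈▒@▓▒·
██▒▒▒▓▒·
██░░▒≈▒·
██······

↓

███▓▒≈▓█
██░░▒≈░▒
██▒▒▓▒▒·
██≈▒░▓▒·
██▒▒@▓▒·
██░░▒≈▒·
██▓▓▒▒█·
██······

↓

██░░▒≈░▒
██▒▒▓▒▒·
██≈▒░▓▒·
██▒▒▒▓▒·
██░░@≈▒·
██▓▓▒▒█·
██▓░▒░█·
██······

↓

██▒▒▓▒▒·
██≈▒░▓▒·
██▒▒▒▓▒·
██░░▒≈▒·
██▓▓@▒█·
██▓░▒░█·
███▓▒▒░·
██······

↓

██≈▒░▓▒·
██▒▒▒▓▒·
██░░▒≈▒·
██▓▓▒▒█·
██▓░@░█·
███▓▒▒░·
██▒░▒█▓·
██······

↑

██▒▒▓▒▒·
██≈▒░▓▒·
██▒▒▒▓▒·
██░░▒≈▒·
██▓▓@▒█·
██▓░▒░█·
███▓▒▒░·
██▒░▒█▓·

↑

██░░▒≈░▒
██▒▒▓▒▒·
██≈▒░▓▒·
██▒▒▒▓▒·
██░░@≈▒·
██▓▓▒▒█·
██▓░▒░█·
███▓▒▒░·

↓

██▒▒▓▒▒·
██≈▒░▓▒·
██▒▒▒▓▒·
██░░▒≈▒·
██▓▓@▒█·
██▓░▒░█·
███▓▒▒░·
██▒░▒█▓·

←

███▒▒▓▒▒
███≈▒░▓▒
███▒▒▒▓▒
███░░▒≈▒
███▓@▒▒█
███▓░▒░█
████▓▒▒░
███▒░▒█▓

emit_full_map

·░≈▓░▒▓····
·█▒▒▓▒▓▒░··
·▓▓▓▓≈▒▒▒··
·░░▓▒▓▓▒▒··
·█░▒▒▓▓▒░··
·▒░░≈≈▒▓▓··
·▒▓▒░≈▓▒▒··
▓▒▒▒▓▒▓▒▓··
▓▒▒▒▒▓▓▒▒▓▒
▒▒▓▒░▒▒≈█▓▒
≈≈▒█▒▒▒▒▒▒░
█▓▒≈▓█▒░▒▒█
░░▒≈░▒░▒▒▒▓
▒▒▓▒▒·░▒░▒█
≈▒░▓▒·▒≈███
▒▒▒▓▒·░█▒▒░
░░▒≈▒······
▓@▒▒█······
▓░▒░█······
█▓▒▒░······
▒░▒█▓······

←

████▒▒▓▒
████≈▒░▓
████▒▒▒▓
████░░▒≈
████@▓▒▒
████▓░▒░
█████▓▒▒
████▒░▒█

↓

████≈▒░▓
████▒▒▒▓
████░░▒≈
████▓▓▒▒
████@░▒░
█████▓▒▒
████▒░▒█
████····

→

███≈▒░▓▒
███▒▒▒▓▒
███░░▒≈▒
███▓▓▒▒█
███▓@▒░█
████▓▒▒░
███▒░▒█▓
███·····

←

████≈▒░▓
████▒▒▒▓
████░░▒≈
████▓▓▒▒
████@░▒░
█████▓▒▒
████▒░▒█
████····

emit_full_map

·░≈▓░▒▓····
·█▒▒▓▒▓▒░··
·▓▓▓▓≈▒▒▒··
·░░▓▒▓▓▒▒··
·█░▒▒▓▓▒░··
·▒░░≈≈▒▓▓··
·▒▓▒░≈▓▒▒··
▓▒▒▒▓▒▓▒▓··
▓▒▒▒▒▓▓▒▒▓▒
▒▒▓▒░▒▒≈█▓▒
≈≈▒█▒▒▒▒▒▒░
█▓▒≈▓█▒░▒▒█
░░▒≈░▒░▒▒▒▓
▒▒▓▒▒·░▒░▒█
≈▒░▓▒·▒≈███
▒▒▒▓▒·░█▒▒░
░░▒≈▒······
▓▓▒▒█······
@░▒░█······
█▓▒▒░······
▒░▒█▓······
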